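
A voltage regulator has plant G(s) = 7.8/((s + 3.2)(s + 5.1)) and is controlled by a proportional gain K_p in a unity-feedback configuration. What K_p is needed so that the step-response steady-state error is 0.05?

The loop is type 0, so e_ss(step) = 1/(1 + K_pos) with K_pos = K_p·G(0).
G(0) = 0.4779. Require 1/(1 + K_p·0.4779) = 0.05, so 1 + 0.4779·K_p = 20.
K_p = (20 − 1)/0.4779 = 39.8.

K_p = 39.8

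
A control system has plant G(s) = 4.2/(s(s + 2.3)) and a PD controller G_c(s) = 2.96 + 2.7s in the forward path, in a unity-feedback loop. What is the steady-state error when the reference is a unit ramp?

The loop has one pole at the origin (type 1). Velocity error constant K_v = lim_{s→0} s·G_c(s)G(s) = 2.96·4.2/2.3 = 5.405.
Steady-state error to a unit ramp: e_ss = 1/K_v = 0.185.

0.185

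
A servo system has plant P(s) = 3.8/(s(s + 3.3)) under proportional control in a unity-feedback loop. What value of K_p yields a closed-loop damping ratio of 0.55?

K_p = 2.37

Closed-loop characteristic equation: s² + 3.3s + K_p·3.8 = 0.
So ω_n = √(3.8K_p) and 2ζω_n = 3.3, giving ζ = 3.3/(2√(3.8K_p)).
Setting ζ = 0.55: √(3.8K_p) = 3.3/(2·0.55) = 3, so K_p = 9/3.8 = 2.37.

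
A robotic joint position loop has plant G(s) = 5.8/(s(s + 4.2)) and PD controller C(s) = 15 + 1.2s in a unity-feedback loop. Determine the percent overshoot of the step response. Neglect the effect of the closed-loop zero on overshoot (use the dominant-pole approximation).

Forward path: (15 + 1.2s)·5.8/(s(s+4.2)). The closed-loop characteristic equation is s² + (4.2 + 5.8·1.2)s + 5.8·15 = 0.
That is s² + 11.16s + 87 = 0, so ω_n = 9.327 rad/s and ζ = 11.16/(2·9.327) = 0.5982.
%OS = 100·exp(−πζ/√(1−ζ²)) = 9.58%.

9.58%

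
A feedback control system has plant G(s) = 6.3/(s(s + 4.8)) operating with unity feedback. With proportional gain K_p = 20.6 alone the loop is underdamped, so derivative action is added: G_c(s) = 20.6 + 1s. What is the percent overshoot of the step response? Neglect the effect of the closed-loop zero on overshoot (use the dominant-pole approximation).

17.3%

Forward path: (20.6 + 1s)·6.3/(s(s+4.8)). The closed-loop characteristic equation is s² + (4.8 + 6.3·1)s + 6.3·20.6 = 0.
That is s² + 11.1s + 129.8 = 0, so ω_n = 11.39 rad/s and ζ = 11.1/(2·11.39) = 0.4872.
%OS = 100·exp(−πζ/√(1−ζ²)) = 17.3%.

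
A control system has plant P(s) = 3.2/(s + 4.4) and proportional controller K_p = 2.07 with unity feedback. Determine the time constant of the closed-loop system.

τ = 0.0907 s

Closed-loop transfer function: T(s) = K_p·P(s)/(1 + K_p·P(s)) = 6.624/(s + 4.4 + 6.624) = 6.624/(s + 11.02).
Time constant τ = 1/11.02 = 0.0907 s.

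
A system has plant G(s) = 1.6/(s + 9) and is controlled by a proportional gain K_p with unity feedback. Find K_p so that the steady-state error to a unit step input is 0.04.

Steady-state error for a unit step on this type-0 loop is 1/(1 + K_p·G(0)).
G(0) = 0.1778. Require 1/(1 + K_p·0.1778) = 0.04, so 1 + 0.1778·K_p = 25.
K_p = (25 − 1)/0.1778 = 135.

K_p = 135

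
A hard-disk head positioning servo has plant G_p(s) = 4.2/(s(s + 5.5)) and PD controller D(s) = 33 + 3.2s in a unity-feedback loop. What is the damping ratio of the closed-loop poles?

ζ = 0.804

Forward path: (33 + 3.2s)·4.2/(s(s+5.5)). The closed-loop characteristic equation is s² + (5.5 + 4.2·3.2)s + 4.2·33 = 0.
That is s² + 18.94s + 138.6 = 0, so ω_n = 11.77 rad/s and ζ = 18.94/(2·11.77) = 0.8044.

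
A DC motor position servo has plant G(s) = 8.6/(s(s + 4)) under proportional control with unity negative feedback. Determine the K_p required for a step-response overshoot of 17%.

From %OS = 100·exp(−πζ/√(1−ζ²)) = 17%, ζ = −ln(0.17)/√(π²+ln²(0.17)) = 0.4913.
Characteristic equation s² + 4s + 8.6K_p = 0 gives ζ = 4/(2√(8.6K_p)).
Setting ζ = 0.4913: √(8.6K_p) = 4/(2·0.4913) = 4.071, so K_p = 16.57/8.6 = 1.93.

K_p = 1.93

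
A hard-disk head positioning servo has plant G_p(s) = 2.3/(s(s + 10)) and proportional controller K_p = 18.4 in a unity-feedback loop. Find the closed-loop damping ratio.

ζ = 0.769

1 + K_p·G_p(s) = 0 gives s² + 10s + 42.32 = 0.
So ω_n² = 42.32 ⇒ ω_n = 6.505 rad/s, and ζ = 10/(2ω_n) = 0.769.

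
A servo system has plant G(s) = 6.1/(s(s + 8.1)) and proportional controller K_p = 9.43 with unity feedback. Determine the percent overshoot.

The closed-loop denominator s² + 8.1s + 57.52 gives ω_n = √57.52 = 7.584 and ζ = 8.1/(2ω_n) = 0.534.
%OS = 100·exp(−πζ/√(1−ζ²)) = 100·exp(−π·0.534/√0.7149) = 13.7%.

13.7%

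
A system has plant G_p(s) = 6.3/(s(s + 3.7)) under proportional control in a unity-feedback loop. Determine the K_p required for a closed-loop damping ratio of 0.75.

K_p = 0.966

Closed-loop characteristic equation: s² + 3.7s + K_p·6.3 = 0.
So ω_n = √(6.3K_p) and 2ζω_n = 3.7, giving ζ = 3.7/(2√(6.3K_p)).
Setting ζ = 0.75: √(6.3K_p) = 3.7/(2·0.75) = 2.467, so K_p = 6.084/6.3 = 0.966.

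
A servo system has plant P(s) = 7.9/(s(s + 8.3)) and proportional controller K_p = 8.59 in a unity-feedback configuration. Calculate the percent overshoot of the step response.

Closed-loop characteristic equation: s² + 8.3s + 67.86 = 0, so ω_n = 8.238 rad/s and ζ = 8.3/(2·8.238) = 0.5038.
%OS = 100·exp(−πζ/√(1−ζ²)) = 100·exp(−π·0.5038/√0.7462) = 16%.

16%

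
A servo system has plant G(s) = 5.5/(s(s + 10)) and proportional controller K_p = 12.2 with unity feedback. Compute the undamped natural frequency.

The closed-loop denominator is s(s+10) + 12.2·5.5 = s² + 10s + 67.1.
So ω_n² = 67.1 ⇒ ω_n = 8.191 rad/s, and ζ = 10/(2ω_n) = 0.61.

ω_n = 8.19 rad/s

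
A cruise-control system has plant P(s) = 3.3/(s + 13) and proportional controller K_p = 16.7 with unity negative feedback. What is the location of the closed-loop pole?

Closed-loop transfer function: T(s) = K_p·P(s)/(1 + K_p·P(s)) = 55.11/(s + 13 + 55.11) = 55.11/(s + 68.11).
The closed-loop pole is at s = −68.11.

s = -68.11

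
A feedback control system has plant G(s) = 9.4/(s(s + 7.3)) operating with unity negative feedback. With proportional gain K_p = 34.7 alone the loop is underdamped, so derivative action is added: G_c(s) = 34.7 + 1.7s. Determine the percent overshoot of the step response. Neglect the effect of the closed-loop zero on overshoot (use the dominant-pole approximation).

7.08%

Forward path: (34.7 + 1.7s)·9.4/(s(s+7.3)). The closed-loop characteristic equation is s² + (7.3 + 9.4·1.7)s + 9.4·34.7 = 0.
That is s² + 23.28s + 326.2 = 0, so ω_n = 18.06 rad/s and ζ = 23.28/(2·18.06) = 0.6445.
%OS = 100·exp(−πζ/√(1−ζ²)) = 7.08%.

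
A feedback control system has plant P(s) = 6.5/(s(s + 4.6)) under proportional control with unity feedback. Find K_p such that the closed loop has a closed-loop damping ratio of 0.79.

K_p = 1.3

Closed-loop characteristic equation: s² + 4.6s + K_p·6.5 = 0.
So ω_n = √(6.5K_p) and 2ζω_n = 4.6, giving ζ = 4.6/(2√(6.5K_p)).
Setting ζ = 0.79: √(6.5K_p) = 4.6/(2·0.79) = 2.911, so K_p = 8.476/6.5 = 1.3.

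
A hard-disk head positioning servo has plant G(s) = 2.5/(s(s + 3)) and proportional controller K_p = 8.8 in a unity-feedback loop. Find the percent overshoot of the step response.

34.6%

The closed-loop denominator s² + 3s + 22 gives ω_n = √22 = 4.69 and ζ = 3/(2ω_n) = 0.3198.
%OS = 100·exp(−πζ/√(1−ζ²)) = 100·exp(−π·0.3198/√0.8977) = 34.6%.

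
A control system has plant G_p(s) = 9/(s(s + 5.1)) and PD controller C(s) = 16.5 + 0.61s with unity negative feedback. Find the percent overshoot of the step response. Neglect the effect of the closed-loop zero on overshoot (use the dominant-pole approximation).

22%

Forward path: (16.5 + 0.61s)·9/(s(s+5.1)). The closed-loop characteristic equation is s² + (5.1 + 9·0.61)s + 9·16.5 = 0.
That is s² + 10.59s + 148.5 = 0, so ω_n = 12.19 rad/s and ζ = 10.59/(2·12.19) = 0.4345.
%OS = 100·exp(−πζ/√(1−ζ²)) = 22%.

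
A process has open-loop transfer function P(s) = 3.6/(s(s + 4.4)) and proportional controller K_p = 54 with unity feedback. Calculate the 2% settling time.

T_s ≈ 1.82 s

The closed-loop denominator s² + 4.4s + 194.4 gives ω_n = √194.4 = 13.94 and ζ = 4.4/(2ω_n) = 0.1578.
2% settling time T_s ≈ 4/(ζω_n) = 4/2.2 = 1.82 s.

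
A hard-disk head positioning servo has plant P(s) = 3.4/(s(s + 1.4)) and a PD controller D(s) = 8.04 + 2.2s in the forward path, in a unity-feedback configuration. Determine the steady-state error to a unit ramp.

0.0512

The loop has one pole at the origin (type 1). Velocity error constant K_v = lim_{s→0} s·D(s)P(s) = 8.04·3.4/1.4 = 19.53.
Steady-state error to a unit ramp: e_ss = 1/K_v = 0.0512.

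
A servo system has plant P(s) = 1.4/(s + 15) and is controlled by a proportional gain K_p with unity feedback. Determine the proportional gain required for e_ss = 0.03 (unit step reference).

K_p = 346

Steady-state error for a unit step on this type-0 loop is 1/(1 + K_p·P(0)).
P(0) = 0.09333. Require 1/(1 + K_p·0.09333) = 0.03, so 1 + 0.09333·K_p = 33.33.
K_p = (33.33 − 1)/0.09333 = 346.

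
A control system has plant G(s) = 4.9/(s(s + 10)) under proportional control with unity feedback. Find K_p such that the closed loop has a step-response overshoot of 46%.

From %OS = 100·exp(−πζ/√(1−ζ²)) = 46%, ζ = −ln(0.46)/√(π²+ln²(0.46)) = 0.24.
Characteristic equation s² + 10s + 4.9K_p = 0 gives ζ = 10/(2√(4.9K_p)).
Setting ζ = 0.24: √(4.9K_p) = 10/(2·0.24) = 20.84, so K_p = 434.2/4.9 = 88.6.

K_p = 88.6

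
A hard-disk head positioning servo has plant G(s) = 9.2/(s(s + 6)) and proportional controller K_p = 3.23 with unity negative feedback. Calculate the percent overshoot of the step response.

Closed-loop characteristic equation: s² + 6s + 29.72 = 0, so ω_n = 5.451 rad/s and ζ = 6/(2·5.451) = 0.5503.
%OS = 100·exp(−πζ/√(1−ζ²)) = 100·exp(−π·0.5503/√0.6971) = 12.6%.

12.6%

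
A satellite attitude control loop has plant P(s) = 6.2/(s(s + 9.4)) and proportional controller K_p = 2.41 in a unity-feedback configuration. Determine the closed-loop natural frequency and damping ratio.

The closed-loop denominator is s(s+9.4) + 2.41·6.2 = s² + 9.4s + 14.94.
Matching s² + 2ζω_n s + ω_n²: ω_n = √14.94 = 3.865 rad/s and 2ζω_n = 9.4, so ζ = 9.4/(2·3.865) = 1.22.

ω_n = 3.87 rad/s, ζ = 1.22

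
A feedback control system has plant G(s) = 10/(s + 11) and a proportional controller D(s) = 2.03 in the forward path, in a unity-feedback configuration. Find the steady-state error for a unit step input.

0.351

The loop is type 0. Static position error constant K_pos = D(0)·G(0) = 2.03·0.9091 = 1.845.
Steady-state error to a unit step: e_ss = 1/(1+K_pos) = 1/2.845 = 0.351.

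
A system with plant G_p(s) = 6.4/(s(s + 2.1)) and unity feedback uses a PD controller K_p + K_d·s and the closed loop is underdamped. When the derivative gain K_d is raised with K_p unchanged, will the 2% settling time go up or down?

decrease

Characteristic equation s² + (2.1 + 6.4K_d)s + 6.4K_p = 0: raising K_d increases ζω_n = (2.1+6.4K_d)/2 while the loop stays underdamped, so T_s ≈ 4/(ζω_n) decreases.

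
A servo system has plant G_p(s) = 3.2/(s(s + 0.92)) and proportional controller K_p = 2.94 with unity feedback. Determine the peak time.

From 1 + K_pG_p(s) = 0: s² + 0.92s + 9.408 = 0 ⇒ ω_n = 3.067, ζ = 0.15.
Damped frequency ω_d = ω_n√(1−ζ²) = 3.033 rad/s, so peak time T_p = π/ω_d = 1.04 s.

T_p = 1.04 s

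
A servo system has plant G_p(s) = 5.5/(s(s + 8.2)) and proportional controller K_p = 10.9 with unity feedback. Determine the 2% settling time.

Closed-loop characteristic equation: s² + 8.2s + 59.95 = 0, so ω_n = 7.743 rad/s and ζ = 8.2/(2·7.743) = 0.5295.
2% settling time T_s ≈ 4/(ζω_n) = 4/4.1 = 0.976 s.

T_s ≈ 0.976 s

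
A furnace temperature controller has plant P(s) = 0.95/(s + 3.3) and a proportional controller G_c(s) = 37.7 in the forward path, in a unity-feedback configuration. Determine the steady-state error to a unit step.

The loop is type 0. Static position error constant K_pos = G_c(0)·P(0) = 37.7·0.2879 = 10.85.
Steady-state error to a unit step: e_ss = 1/(1+K_pos) = 1/11.85 = 0.0844.

0.0844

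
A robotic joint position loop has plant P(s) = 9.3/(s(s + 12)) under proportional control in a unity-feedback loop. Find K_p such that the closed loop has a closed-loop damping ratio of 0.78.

K_p = 6.36

Closed-loop characteristic equation: s² + 12s + K_p·9.3 = 0.
So ω_n = √(9.3K_p) and 2ζω_n = 12, giving ζ = 12/(2√(9.3K_p)).
Setting ζ = 0.78: √(9.3K_p) = 12/(2·0.78) = 7.692, so K_p = 59.17/9.3 = 6.36.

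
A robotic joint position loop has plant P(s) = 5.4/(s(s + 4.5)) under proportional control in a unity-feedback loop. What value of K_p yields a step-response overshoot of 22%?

From %OS = 100·exp(−πζ/√(1−ζ²)) = 22%, ζ = −ln(0.22)/√(π²+ln²(0.22)) = 0.4342.
Characteristic equation s² + 4.5s + 5.4K_p = 0 gives ζ = 4.5/(2√(5.4K_p)).
Setting ζ = 0.4342: √(5.4K_p) = 4.5/(2·0.4342) = 5.182, so K_p = 26.86/5.4 = 4.97.

K_p = 4.97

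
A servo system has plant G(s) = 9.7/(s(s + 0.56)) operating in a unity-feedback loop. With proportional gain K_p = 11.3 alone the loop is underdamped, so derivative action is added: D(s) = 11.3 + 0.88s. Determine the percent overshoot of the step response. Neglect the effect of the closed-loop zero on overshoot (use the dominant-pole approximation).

Forward path: (11.3 + 0.88s)·9.7/(s(s+0.56)). The closed-loop characteristic equation is s² + (0.56 + 9.7·0.88)s + 9.7·11.3 = 0.
That is s² + 9.096s + 109.6 = 0, so ω_n = 10.47 rad/s and ζ = 9.096/(2·10.47) = 0.4344.
%OS = 100·exp(−πζ/√(1−ζ²)) = 22%.

22%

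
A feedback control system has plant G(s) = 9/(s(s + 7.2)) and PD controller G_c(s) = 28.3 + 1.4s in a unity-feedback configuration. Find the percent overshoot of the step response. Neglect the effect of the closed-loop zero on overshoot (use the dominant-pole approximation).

Forward path: (28.3 + 1.4s)·9/(s(s+7.2)). The closed-loop characteristic equation is s² + (7.2 + 9·1.4)s + 9·28.3 = 0.
That is s² + 19.8s + 254.7 = 0, so ω_n = 15.96 rad/s and ζ = 19.8/(2·15.96) = 0.6203.
%OS = 100·exp(−πζ/√(1−ζ²)) = 8.34%.

8.34%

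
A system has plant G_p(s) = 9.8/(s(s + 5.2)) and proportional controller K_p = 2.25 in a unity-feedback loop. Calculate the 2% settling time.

T_s ≈ 1.54 s

From 1 + K_pG_p(s) = 0: s² + 5.2s + 22.05 = 0 ⇒ ω_n = 4.696, ζ = 0.5537.
2% settling time T_s ≈ 4/(ζω_n) = 4/2.6 = 1.54 s.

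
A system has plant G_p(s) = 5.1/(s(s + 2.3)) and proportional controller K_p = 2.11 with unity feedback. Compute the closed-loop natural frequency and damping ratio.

ω_n = 3.28 rad/s, ζ = 0.351

With unity feedback the closed-loop characteristic equation is s² + 2.3s + 2.11·5.1 = s² + 2.3s + 10.76 = 0.
Matching s² + 2ζω_n s + ω_n²: ω_n = √10.76 = 3.28 rad/s and 2ζω_n = 2.3, so ζ = 2.3/(2·3.28) = 0.351.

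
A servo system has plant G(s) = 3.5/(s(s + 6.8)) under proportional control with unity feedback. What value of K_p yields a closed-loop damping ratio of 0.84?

Closed-loop characteristic equation: s² + 6.8s + K_p·3.5 = 0.
So ω_n = √(3.5K_p) and 2ζω_n = 6.8, giving ζ = 6.8/(2√(3.5K_p)).
Setting ζ = 0.84: √(3.5K_p) = 6.8/(2·0.84) = 4.048, so K_p = 16.38/3.5 = 4.68.

K_p = 4.68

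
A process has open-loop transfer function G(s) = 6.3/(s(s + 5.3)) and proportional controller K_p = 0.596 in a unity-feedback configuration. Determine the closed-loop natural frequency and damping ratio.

ω_n = 1.94 rad/s, ζ = 1.37

The closed-loop denominator is s(s+5.3) + 0.596·6.3 = s² + 5.3s + 3.755.
Matching s² + 2ζω_n s + ω_n²: ω_n = √3.755 = 1.938 rad/s and 2ζω_n = 5.3, so ζ = 5.3/(2·1.938) = 1.37.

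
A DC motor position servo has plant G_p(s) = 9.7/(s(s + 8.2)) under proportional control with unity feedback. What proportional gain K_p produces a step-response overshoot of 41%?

K_p = 23.2

From %OS = 100·exp(−πζ/√(1−ζ²)) = 41%, ζ = −ln(0.41)/√(π²+ln²(0.41)) = 0.273.
Characteristic equation s² + 8.2s + 9.7K_p = 0 gives ζ = 8.2/(2√(9.7K_p)).
Setting ζ = 0.273: √(9.7K_p) = 8.2/(2·0.273) = 15.02, so K_p = 225.5/9.7 = 23.2.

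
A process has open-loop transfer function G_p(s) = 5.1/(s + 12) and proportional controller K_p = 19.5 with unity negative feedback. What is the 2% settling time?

Closed-loop transfer function: T(s) = K_p·G_p(s)/(1 + K_p·G_p(s)) = 99.45/(s + 12 + 99.45) = 99.45/(s + 111.4).
Time constant τ = 1/111.4 = 0.008973 s, so the 2% settling time is about 4τ = 0.0359 s.

T_s ≈ 0.0359 s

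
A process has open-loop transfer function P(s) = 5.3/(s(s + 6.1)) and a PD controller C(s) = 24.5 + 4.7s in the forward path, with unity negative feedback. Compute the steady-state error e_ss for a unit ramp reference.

The loop has one pole at the origin (type 1). Velocity error constant K_v = lim_{s→0} s·C(s)P(s) = 24.5·5.3/6.1 = 21.29.
Steady-state error to a unit ramp: e_ss = 1/K_v = 0.047.

0.047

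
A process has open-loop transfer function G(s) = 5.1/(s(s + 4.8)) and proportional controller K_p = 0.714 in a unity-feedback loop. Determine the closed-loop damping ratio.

ζ = 1.26

With unity feedback the closed-loop characteristic equation is s² + 4.8s + 0.714·5.1 = s² + 4.8s + 3.641 = 0.
So ω_n² = 3.641 ⇒ ω_n = 1.908 rad/s, and ζ = 4.8/(2ω_n) = 1.26.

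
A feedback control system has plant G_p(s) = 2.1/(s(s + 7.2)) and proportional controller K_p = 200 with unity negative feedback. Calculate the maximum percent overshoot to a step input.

The closed-loop denominator s² + 7.2s + 420 gives ω_n = √420 = 20.49 and ζ = 7.2/(2ω_n) = 0.1757.
%OS = 100·exp(−πζ/√(1−ζ²)) = 100·exp(−π·0.1757/√0.9691) = 57.1%.

57.1%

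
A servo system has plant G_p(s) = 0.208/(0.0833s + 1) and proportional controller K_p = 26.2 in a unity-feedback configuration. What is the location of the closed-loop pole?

Closed loop: T(s) = K_p·G_p/(1+K_p·G_p) = 5.45/(0.0833s + 1 + 5.45), with pole at s = −(1 + 5.45)/0.0833 = −77.43.

s = -77.43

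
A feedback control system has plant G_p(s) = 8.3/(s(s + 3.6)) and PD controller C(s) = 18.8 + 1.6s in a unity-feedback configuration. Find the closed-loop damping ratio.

ζ = 0.676

Forward path: (18.8 + 1.6s)·8.3/(s(s+3.6)). The closed-loop characteristic equation is s² + (3.6 + 8.3·1.6)s + 8.3·18.8 = 0.
That is s² + 16.88s + 156 = 0, so ω_n = 12.49 rad/s and ζ = 16.88/(2·12.49) = 0.6757.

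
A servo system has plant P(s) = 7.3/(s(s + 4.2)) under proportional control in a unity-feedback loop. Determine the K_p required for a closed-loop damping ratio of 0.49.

K_p = 2.52

Closed-loop characteristic equation: s² + 4.2s + K_p·7.3 = 0.
So ω_n = √(7.3K_p) and 2ζω_n = 4.2, giving ζ = 4.2/(2√(7.3K_p)).
Setting ζ = 0.49: √(7.3K_p) = 4.2/(2·0.49) = 4.286, so K_p = 18.37/7.3 = 2.52.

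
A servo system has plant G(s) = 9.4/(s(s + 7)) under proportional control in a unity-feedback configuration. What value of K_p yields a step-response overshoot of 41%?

From %OS = 100·exp(−πζ/√(1−ζ²)) = 41%, ζ = −ln(0.41)/√(π²+ln²(0.41)) = 0.273.
Characteristic equation s² + 7s + 9.4K_p = 0 gives ζ = 7/(2√(9.4K_p)).
Setting ζ = 0.273: √(9.4K_p) = 7/(2·0.273) = 12.82, so K_p = 164.3/9.4 = 17.5.

K_p = 17.5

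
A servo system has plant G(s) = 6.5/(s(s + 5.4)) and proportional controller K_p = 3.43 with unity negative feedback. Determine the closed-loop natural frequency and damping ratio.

ω_n = 4.72 rad/s, ζ = 0.572

With unity feedback the closed-loop characteristic equation is s² + 5.4s + 3.43·6.5 = s² + 5.4s + 22.3 = 0.
So ω_n² = 22.3 ⇒ ω_n = 4.722 rad/s, and ζ = 5.4/(2ω_n) = 0.572.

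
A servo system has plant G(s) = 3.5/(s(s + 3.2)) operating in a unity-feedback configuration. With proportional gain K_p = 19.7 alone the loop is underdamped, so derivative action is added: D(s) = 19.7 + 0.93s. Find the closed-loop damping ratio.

ζ = 0.389

Forward path: (19.7 + 0.93s)·3.5/(s(s+3.2)). The closed-loop characteristic equation is s² + (3.2 + 3.5·0.93)s + 3.5·19.7 = 0.
That is s² + 6.455s + 68.95 = 0, so ω_n = 8.304 rad/s and ζ = 6.455/(2·8.304) = 0.3887.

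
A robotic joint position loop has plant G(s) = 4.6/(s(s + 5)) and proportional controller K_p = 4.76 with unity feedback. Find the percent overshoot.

From 1 + K_pG(s) = 0: s² + 5s + 21.9 = 0 ⇒ ω_n = 4.679, ζ = 0.5343.
%OS = 100·exp(−πζ/√(1−ζ²)) = 100·exp(−π·0.5343/√0.7146) = 13.7%.

13.7%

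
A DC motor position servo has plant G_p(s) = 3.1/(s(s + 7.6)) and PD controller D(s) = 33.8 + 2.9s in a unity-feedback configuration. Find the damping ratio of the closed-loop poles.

Forward path: (33.8 + 2.9s)·3.1/(s(s+7.6)). The closed-loop characteristic equation is s² + (7.6 + 3.1·2.9)s + 3.1·33.8 = 0.
That is s² + 16.59s + 104.8 = 0, so ω_n = 10.24 rad/s and ζ = 16.59/(2·10.24) = 0.8104.

ζ = 0.81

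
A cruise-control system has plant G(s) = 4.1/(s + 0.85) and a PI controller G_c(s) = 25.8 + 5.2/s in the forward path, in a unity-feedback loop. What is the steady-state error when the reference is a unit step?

0

The open loop G_c(s)G(s) has a pole at the origin (type 1), so the static position error constant is infinite and e_ss = 1/(1+∞) = 0.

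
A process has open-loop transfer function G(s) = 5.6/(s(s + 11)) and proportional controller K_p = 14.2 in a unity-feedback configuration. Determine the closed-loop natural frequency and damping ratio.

The closed-loop denominator is s(s+11) + 14.2·5.6 = s² + 11s + 79.52.
Matching s² + 2ζω_n s + ω_n²: ω_n = √79.52 = 8.917 rad/s and 2ζω_n = 11, so ζ = 11/(2·8.917) = 0.617.

ω_n = 8.92 rad/s, ζ = 0.617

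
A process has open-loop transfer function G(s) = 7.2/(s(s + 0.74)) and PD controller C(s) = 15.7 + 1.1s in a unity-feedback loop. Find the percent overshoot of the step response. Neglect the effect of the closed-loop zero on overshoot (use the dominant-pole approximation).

24.6%

Forward path: (15.7 + 1.1s)·7.2/(s(s+0.74)). The closed-loop characteristic equation is s² + (0.74 + 7.2·1.1)s + 7.2·15.7 = 0.
That is s² + 8.66s + 113 = 0, so ω_n = 10.63 rad/s and ζ = 8.66/(2·10.63) = 0.4073.
%OS = 100·exp(−πζ/√(1−ζ²)) = 24.6%.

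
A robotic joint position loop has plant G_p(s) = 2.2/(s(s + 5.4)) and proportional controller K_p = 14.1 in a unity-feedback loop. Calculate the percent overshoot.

Closed-loop characteristic equation: s² + 5.4s + 31.02 = 0, so ω_n = 5.57 rad/s and ζ = 5.4/(2·5.57) = 0.4848.
%OS = 100·exp(−πζ/√(1−ζ²)) = 100·exp(−π·0.4848/√0.765) = 17.5%.

17.5%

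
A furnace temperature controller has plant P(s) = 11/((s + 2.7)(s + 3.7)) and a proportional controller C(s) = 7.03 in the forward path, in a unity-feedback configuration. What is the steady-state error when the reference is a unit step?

0.114

The loop is type 0. Static position error constant K_pos = C(0)·P(0) = 7.03·1.101 = 7.741.
Steady-state error to a unit step: e_ss = 1/(1+K_pos) = 1/8.741 = 0.114.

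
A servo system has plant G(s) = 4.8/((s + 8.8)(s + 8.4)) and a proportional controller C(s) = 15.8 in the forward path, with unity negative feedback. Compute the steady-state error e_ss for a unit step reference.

The loop is type 0. Static position error constant K_pos = C(0)·G(0) = 15.8·0.06494 = 1.026.
Steady-state error to a unit step: e_ss = 1/(1+K_pos) = 1/2.026 = 0.494.

0.494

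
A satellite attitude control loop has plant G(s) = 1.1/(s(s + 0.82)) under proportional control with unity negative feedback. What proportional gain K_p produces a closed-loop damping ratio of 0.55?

K_p = 0.505

Closed-loop characteristic equation: s² + 0.82s + K_p·1.1 = 0.
So ω_n = √(1.1K_p) and 2ζω_n = 0.82, giving ζ = 0.82/(2√(1.1K_p)).
Setting ζ = 0.55: √(1.1K_p) = 0.82/(2·0.55) = 0.7455, so K_p = 0.5557/1.1 = 0.505.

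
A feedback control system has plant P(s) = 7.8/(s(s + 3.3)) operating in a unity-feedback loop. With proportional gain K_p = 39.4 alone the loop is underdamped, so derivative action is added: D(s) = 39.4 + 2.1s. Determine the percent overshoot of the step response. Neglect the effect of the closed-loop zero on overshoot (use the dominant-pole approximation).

11.9%

Forward path: (39.4 + 2.1s)·7.8/(s(s+3.3)). The closed-loop characteristic equation is s² + (3.3 + 7.8·2.1)s + 7.8·39.4 = 0.
That is s² + 19.68s + 307.3 = 0, so ω_n = 17.53 rad/s and ζ = 19.68/(2·17.53) = 0.5613.
%OS = 100·exp(−πζ/√(1−ζ²)) = 11.9%.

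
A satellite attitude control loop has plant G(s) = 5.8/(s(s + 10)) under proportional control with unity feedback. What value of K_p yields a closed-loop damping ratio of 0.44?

Closed-loop characteristic equation: s² + 10s + K_p·5.8 = 0.
So ω_n = √(5.8K_p) and 2ζω_n = 10, giving ζ = 10/(2√(5.8K_p)).
Setting ζ = 0.44: √(5.8K_p) = 10/(2·0.44) = 11.36, so K_p = 129.1/5.8 = 22.3.

K_p = 22.3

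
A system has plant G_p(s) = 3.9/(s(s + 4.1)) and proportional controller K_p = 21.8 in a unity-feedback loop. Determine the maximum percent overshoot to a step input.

Closed-loop characteristic equation: s² + 4.1s + 85.02 = 0, so ω_n = 9.221 rad/s and ζ = 4.1/(2·9.221) = 0.2223.
%OS = 100·exp(−πζ/√(1−ζ²)) = 100·exp(−π·0.2223/√0.9506) = 48.9%.

48.9%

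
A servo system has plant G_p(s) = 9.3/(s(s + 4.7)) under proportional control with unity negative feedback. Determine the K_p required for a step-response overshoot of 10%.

From %OS = 100·exp(−πζ/√(1−ζ²)) = 10%, ζ = −ln(0.1)/√(π²+ln²(0.1)) = 0.5912.
Characteristic equation s² + 4.7s + 9.3K_p = 0 gives ζ = 4.7/(2√(9.3K_p)).
Setting ζ = 0.5912: √(9.3K_p) = 4.7/(2·0.5912) = 3.975, so K_p = 15.8/9.3 = 1.7.

K_p = 1.7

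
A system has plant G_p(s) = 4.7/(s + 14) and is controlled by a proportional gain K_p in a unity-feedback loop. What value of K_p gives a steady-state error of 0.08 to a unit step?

K_p = 34.3

The loop is type 0, so e_ss(step) = 1/(1 + K_pos) with K_pos = K_p·G_p(0).
G_p(0) = 0.3357. Require 1/(1 + K_p·0.3357) = 0.08, so 1 + 0.3357·K_p = 12.5.
K_p = (12.5 − 1)/0.3357 = 34.3.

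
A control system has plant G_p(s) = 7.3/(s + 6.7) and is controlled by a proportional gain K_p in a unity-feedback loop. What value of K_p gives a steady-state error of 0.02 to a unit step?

The loop is type 0, so e_ss(step) = 1/(1 + K_pos) with K_pos = K_p·G_p(0).
G_p(0) = 1.09. Require 1/(1 + K_p·1.09) = 0.02, so 1 + 1.09·K_p = 50.
K_p = (50 − 1)/1.09 = 45.

K_p = 45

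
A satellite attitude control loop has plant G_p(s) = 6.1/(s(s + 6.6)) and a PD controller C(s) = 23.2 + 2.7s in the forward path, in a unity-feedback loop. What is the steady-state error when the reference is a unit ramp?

0.0466

The loop has one pole at the origin (type 1). Velocity error constant K_v = lim_{s→0} s·C(s)G_p(s) = 23.2·6.1/6.6 = 21.44.
Steady-state error to a unit ramp: e_ss = 1/K_v = 0.0466.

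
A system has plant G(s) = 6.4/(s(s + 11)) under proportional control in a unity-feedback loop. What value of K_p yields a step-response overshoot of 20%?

From %OS = 100·exp(−πζ/√(1−ζ²)) = 20%, ζ = −ln(0.2)/√(π²+ln²(0.2)) = 0.4559.
Characteristic equation s² + 11s + 6.4K_p = 0 gives ζ = 11/(2√(6.4K_p)).
Setting ζ = 0.4559: √(6.4K_p) = 11/(2·0.4559) = 12.06, so K_p = 145.5/6.4 = 22.7.

K_p = 22.7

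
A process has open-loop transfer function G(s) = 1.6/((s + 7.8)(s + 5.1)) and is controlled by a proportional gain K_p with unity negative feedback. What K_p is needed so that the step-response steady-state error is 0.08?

For a type-0 loop with proportional control, e_ss = 1/(1 + K_p·G(0)).
G(0) = 0.04022. Require 1/(1 + K_p·0.04022) = 0.08, so 1 + 0.04022·K_p = 12.5.
K_p = (12.5 − 1)/0.04022 = 286.

K_p = 286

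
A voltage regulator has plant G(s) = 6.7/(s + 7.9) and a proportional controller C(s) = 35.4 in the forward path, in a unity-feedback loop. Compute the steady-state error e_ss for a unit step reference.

0.0322

The loop is type 0. Static position error constant K_pos = C(0)·G(0) = 35.4·0.8481 = 30.02.
Steady-state error to a unit step: e_ss = 1/(1+K_pos) = 1/31.02 = 0.0322.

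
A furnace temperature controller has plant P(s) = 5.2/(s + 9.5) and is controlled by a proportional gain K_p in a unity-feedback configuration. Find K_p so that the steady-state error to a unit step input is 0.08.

K_p = 21

Steady-state error for a unit step on this type-0 loop is 1/(1 + K_p·P(0)).
P(0) = 0.5474. Require 1/(1 + K_p·0.5474) = 0.08, so 1 + 0.5474·K_p = 12.5.
K_p = (12.5 − 1)/0.5474 = 21.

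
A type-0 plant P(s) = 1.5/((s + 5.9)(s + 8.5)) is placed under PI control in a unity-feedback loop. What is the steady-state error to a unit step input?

0

The PI controller's integrator makes the forward path type 1, so e_ss to a step is zero.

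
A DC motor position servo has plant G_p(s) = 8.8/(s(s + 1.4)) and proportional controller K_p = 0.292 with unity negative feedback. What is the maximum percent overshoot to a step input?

From 1 + K_pG_p(s) = 0: s² + 1.4s + 2.57 = 0 ⇒ ω_n = 1.603, ζ = 0.4367.
%OS = 100·exp(−πζ/√(1−ζ²)) = 100·exp(−π·0.4367/√0.8093) = 21.8%.

21.8%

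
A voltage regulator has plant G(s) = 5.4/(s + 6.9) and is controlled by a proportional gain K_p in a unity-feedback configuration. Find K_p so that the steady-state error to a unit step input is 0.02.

K_p = 62.6

Steady-state error for a unit step on this type-0 loop is 1/(1 + K_p·G(0)).
G(0) = 0.7826. Require 1/(1 + K_p·0.7826) = 0.02, so 1 + 0.7826·K_p = 50.
K_p = (50 − 1)/0.7826 = 62.6.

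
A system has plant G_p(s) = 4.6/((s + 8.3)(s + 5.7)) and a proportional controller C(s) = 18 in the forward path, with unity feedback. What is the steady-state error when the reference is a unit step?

0.364

The loop is type 0. Static position error constant K_pos = C(0)·G_p(0) = 18·0.09723 = 1.75.
Steady-state error to a unit step: e_ss = 1/(1+K_pos) = 1/2.75 = 0.364.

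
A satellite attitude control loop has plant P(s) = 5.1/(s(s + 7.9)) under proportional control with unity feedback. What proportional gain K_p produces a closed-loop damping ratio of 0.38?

K_p = 21.2

Closed-loop characteristic equation: s² + 7.9s + K_p·5.1 = 0.
So ω_n = √(5.1K_p) and 2ζω_n = 7.9, giving ζ = 7.9/(2√(5.1K_p)).
Setting ζ = 0.38: √(5.1K_p) = 7.9/(2·0.38) = 10.39, so K_p = 108.1/5.1 = 21.2.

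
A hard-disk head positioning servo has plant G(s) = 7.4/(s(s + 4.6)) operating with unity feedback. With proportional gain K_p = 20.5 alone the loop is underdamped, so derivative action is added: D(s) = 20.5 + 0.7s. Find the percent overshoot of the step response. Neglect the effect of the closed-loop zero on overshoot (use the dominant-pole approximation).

Forward path: (20.5 + 0.7s)·7.4/(s(s+4.6)). The closed-loop characteristic equation is s² + (4.6 + 7.4·0.7)s + 7.4·20.5 = 0.
That is s² + 9.78s + 151.7 = 0, so ω_n = 12.32 rad/s and ζ = 9.78/(2·12.32) = 0.397.
%OS = 100·exp(−πζ/√(1−ζ²)) = 25.7%.

25.7%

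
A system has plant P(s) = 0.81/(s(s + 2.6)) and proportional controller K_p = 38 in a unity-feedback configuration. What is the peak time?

The closed-loop denominator s² + 2.6s + 30.78 gives ω_n = √30.78 = 5.548 and ζ = 2.6/(2ω_n) = 0.2343.
Damped frequency ω_d = ω_n√(1−ζ²) = 5.394 rad/s, so peak time T_p = π/ω_d = 0.582 s.

T_p = 0.582 s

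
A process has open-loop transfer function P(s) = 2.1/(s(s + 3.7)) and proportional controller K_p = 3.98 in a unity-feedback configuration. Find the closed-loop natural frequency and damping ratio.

ω_n = 2.89 rad/s, ζ = 0.64

With unity feedback the closed-loop characteristic equation is s² + 3.7s + 3.98·2.1 = s² + 3.7s + 8.358 = 0.
Matching s² + 2ζω_n s + ω_n²: ω_n = √8.358 = 2.891 rad/s and 2ζω_n = 3.7, so ζ = 3.7/(2·2.891) = 0.64.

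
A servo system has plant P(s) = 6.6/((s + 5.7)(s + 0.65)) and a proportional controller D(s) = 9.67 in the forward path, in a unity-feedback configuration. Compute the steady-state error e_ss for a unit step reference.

The loop is type 0. Static position error constant K_pos = D(0)·P(0) = 9.67·1.781 = 17.23.
Steady-state error to a unit step: e_ss = 1/(1+K_pos) = 1/18.23 = 0.0549.

0.0549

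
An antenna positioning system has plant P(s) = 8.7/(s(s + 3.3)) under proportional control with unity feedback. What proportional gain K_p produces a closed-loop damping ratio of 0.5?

Closed-loop characteristic equation: s² + 3.3s + K_p·8.7 = 0.
So ω_n = √(8.7K_p) and 2ζω_n = 3.3, giving ζ = 3.3/(2√(8.7K_p)).
Setting ζ = 0.5: √(8.7K_p) = 3.3/(2·0.5) = 3.3, so K_p = 10.89/8.7 = 1.25.

K_p = 1.25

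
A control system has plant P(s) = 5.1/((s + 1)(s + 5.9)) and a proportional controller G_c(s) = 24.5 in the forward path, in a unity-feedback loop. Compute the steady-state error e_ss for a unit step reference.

The loop is type 0. Static position error constant K_pos = G_c(0)·P(0) = 24.5·0.8644 = 21.18.
Steady-state error to a unit step: e_ss = 1/(1+K_pos) = 1/22.18 = 0.0451.

0.0451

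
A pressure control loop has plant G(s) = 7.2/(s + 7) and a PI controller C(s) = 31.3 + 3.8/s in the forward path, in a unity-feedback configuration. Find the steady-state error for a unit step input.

0

The open loop C(s)G(s) has a pole at the origin (type 1), so the static position error constant is infinite and e_ss = 1/(1+∞) = 0.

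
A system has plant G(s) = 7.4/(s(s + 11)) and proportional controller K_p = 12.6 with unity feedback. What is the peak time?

Closed-loop characteristic equation: s² + 11s + 93.24 = 0, so ω_n = 9.656 rad/s and ζ = 11/(2·9.656) = 0.5696.
Damped frequency ω_d = ω_n√(1−ζ²) = 7.937 rad/s, so peak time T_p = π/ω_d = 0.396 s.

T_p = 0.396 s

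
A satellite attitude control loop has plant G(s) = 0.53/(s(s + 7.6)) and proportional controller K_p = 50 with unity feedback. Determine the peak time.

T_p = 0.905 s

From 1 + K_pG(s) = 0: s² + 7.6s + 26.5 = 0 ⇒ ω_n = 5.148, ζ = 0.7382.
Damped frequency ω_d = ω_n√(1−ζ²) = 3.473 rad/s, so peak time T_p = π/ω_d = 0.905 s.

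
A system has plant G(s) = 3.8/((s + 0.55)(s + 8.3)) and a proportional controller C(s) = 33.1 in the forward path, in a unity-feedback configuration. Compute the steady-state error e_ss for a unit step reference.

0.035

The loop is type 0. Static position error constant K_pos = C(0)·G(0) = 33.1·0.8324 = 27.55.
Steady-state error to a unit step: e_ss = 1/(1+K_pos) = 1/28.55 = 0.035.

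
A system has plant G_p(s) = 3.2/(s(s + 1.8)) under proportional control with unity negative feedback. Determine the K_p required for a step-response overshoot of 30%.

K_p = 1.98

From %OS = 100·exp(−πζ/√(1−ζ²)) = 30%, ζ = −ln(0.3)/√(π²+ln²(0.3)) = 0.3579.
Characteristic equation s² + 1.8s + 3.2K_p = 0 gives ζ = 1.8/(2√(3.2K_p)).
Setting ζ = 0.3579: √(3.2K_p) = 1.8/(2·0.3579) = 2.515, so K_p = 6.325/3.2 = 1.98.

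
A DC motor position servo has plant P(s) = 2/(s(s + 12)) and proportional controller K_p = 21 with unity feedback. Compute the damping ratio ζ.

With unity feedback the closed-loop characteristic equation is s² + 12s + 21·2 = s² + 12s + 42 = 0.
Matching s² + 2ζω_n s + ω_n²: ω_n = √42 = 6.481 rad/s and 2ζω_n = 12, so ζ = 12/(2·6.481) = 0.926.

ζ = 0.926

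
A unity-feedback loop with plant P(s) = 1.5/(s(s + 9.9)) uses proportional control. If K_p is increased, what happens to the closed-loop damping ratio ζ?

ζ = 9.9/(2√(1.5K_p)); increasing K_p raises the denominator, so ζ falls.

decrease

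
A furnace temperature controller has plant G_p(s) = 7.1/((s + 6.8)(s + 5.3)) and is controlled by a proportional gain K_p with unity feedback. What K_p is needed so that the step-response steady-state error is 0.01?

K_p = 503

Steady-state error for a unit step on this type-0 loop is 1/(1 + K_p·G_p(0)).
G_p(0) = 0.197. Require 1/(1 + K_p·0.197) = 0.01, so 1 + 0.197·K_p = 100.
K_p = (100 − 1)/0.197 = 503.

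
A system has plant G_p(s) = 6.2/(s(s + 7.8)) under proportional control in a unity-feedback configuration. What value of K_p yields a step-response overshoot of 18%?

From %OS = 100·exp(−πζ/√(1−ζ²)) = 18%, ζ = −ln(0.18)/√(π²+ln²(0.18)) = 0.4791.
Characteristic equation s² + 7.8s + 6.2K_p = 0 gives ζ = 7.8/(2√(6.2K_p)).
Setting ζ = 0.4791: √(6.2K_p) = 7.8/(2·0.4791) = 8.14, so K_p = 66.26/6.2 = 10.7.

K_p = 10.7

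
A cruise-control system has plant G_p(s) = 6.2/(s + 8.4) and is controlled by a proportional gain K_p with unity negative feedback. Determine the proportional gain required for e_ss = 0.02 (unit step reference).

K_p = 66.4

The loop is type 0, so e_ss(step) = 1/(1 + K_pos) with K_pos = K_p·G_p(0).
G_p(0) = 0.7381. Require 1/(1 + K_p·0.7381) = 0.02, so 1 + 0.7381·K_p = 50.
K_p = (50 − 1)/0.7381 = 66.4.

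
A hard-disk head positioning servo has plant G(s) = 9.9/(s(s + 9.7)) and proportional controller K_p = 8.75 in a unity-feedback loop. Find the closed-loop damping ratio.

ζ = 0.521

The closed-loop denominator is s(s+9.7) + 8.75·9.9 = s² + 9.7s + 86.62.
So ω_n² = 86.62 ⇒ ω_n = 9.307 rad/s, and ζ = 9.7/(2ω_n) = 0.521.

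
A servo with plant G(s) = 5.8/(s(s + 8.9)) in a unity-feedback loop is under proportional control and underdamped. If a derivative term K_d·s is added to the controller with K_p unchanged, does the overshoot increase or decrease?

The derivative term adds K·K_d to the s-coefficient of the characteristic equation, raising 2ζω_n while ω_n is unchanged; ζ increases, so overshoot decreases.

decrease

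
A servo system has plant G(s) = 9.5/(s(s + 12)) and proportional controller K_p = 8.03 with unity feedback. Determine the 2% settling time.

T_s ≈ 0.667 s

The closed-loop denominator s² + 12s + 76.28 gives ω_n = √76.28 = 8.734 and ζ = 12/(2ω_n) = 0.687.
2% settling time T_s ≈ 4/(ζω_n) = 4/6 = 0.667 s.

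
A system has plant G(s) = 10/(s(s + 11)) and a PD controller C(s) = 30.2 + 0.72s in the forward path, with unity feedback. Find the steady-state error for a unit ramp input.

0.0364

The loop has one pole at the origin (type 1). Velocity error constant K_v = lim_{s→0} s·C(s)G(s) = 30.2·10/11 = 27.45.
Steady-state error to a unit ramp: e_ss = 1/K_v = 0.0364.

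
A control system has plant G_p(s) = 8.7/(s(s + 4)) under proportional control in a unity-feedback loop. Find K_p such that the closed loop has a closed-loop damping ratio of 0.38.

Closed-loop characteristic equation: s² + 4s + K_p·8.7 = 0.
So ω_n = √(8.7K_p) and 2ζω_n = 4, giving ζ = 4/(2√(8.7K_p)).
Setting ζ = 0.38: √(8.7K_p) = 4/(2·0.38) = 5.263, so K_p = 27.7/8.7 = 3.18.

K_p = 3.18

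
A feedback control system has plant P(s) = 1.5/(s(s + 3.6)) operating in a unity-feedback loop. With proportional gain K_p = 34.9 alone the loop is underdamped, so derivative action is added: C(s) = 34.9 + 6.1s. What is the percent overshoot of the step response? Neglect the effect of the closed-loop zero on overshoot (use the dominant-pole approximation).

Forward path: (34.9 + 6.1s)·1.5/(s(s+3.6)). The closed-loop characteristic equation is s² + (3.6 + 1.5·6.1)s + 1.5·34.9 = 0.
That is s² + 12.75s + 52.35 = 0, so ω_n = 7.235 rad/s and ζ = 12.75/(2·7.235) = 0.8811.
%OS = 100·exp(−πζ/√(1−ζ²)) = 0.287%.

0.287%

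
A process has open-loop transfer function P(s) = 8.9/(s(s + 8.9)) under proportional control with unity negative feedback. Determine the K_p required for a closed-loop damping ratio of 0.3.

Closed-loop characteristic equation: s² + 8.9s + K_p·8.9 = 0.
So ω_n = √(8.9K_p) and 2ζω_n = 8.9, giving ζ = 8.9/(2√(8.9K_p)).
Setting ζ = 0.3: √(8.9K_p) = 8.9/(2·0.3) = 14.83, so K_p = 220/8.9 = 24.7.

K_p = 24.7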